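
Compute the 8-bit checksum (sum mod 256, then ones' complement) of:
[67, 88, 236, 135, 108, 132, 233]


Sum = 999 mod 256 = 231
Complement = 24

24


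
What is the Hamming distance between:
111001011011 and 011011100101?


XOR: 100010111110
Count of 1s: 7

7


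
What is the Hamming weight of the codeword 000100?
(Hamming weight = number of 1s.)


Counting 1s in 000100

1


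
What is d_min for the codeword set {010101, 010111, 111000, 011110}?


Comparing all pairs, minimum distance: 1
Can detect 0 errors, correct 0 errors

1


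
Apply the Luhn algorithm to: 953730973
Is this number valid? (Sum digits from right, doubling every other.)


Luhn sum = 38
38 mod 10 = 8

Invalid (Luhn sum mod 10 = 8)


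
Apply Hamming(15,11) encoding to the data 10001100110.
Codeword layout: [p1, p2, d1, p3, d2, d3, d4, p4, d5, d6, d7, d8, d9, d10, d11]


Parity bits: p1=1, p2=1, p3=0, p4=0

111000001100110


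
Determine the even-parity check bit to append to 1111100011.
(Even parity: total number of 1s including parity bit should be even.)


Number of 1s in data: 7
Parity bit: 1

1


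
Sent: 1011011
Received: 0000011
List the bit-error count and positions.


XOR: 1011000

3 error(s) at position(s): 0, 2, 3


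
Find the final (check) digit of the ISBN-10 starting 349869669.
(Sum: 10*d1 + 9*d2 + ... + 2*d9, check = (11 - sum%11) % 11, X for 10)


Weighted sum: 335
335 mod 11 = 5

Check digit: 6


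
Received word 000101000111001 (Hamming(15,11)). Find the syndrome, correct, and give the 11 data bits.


Syndrome = 0: no error detected

Data: 00100111001 (no errors)


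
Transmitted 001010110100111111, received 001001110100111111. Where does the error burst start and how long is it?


XOR: 000011000000000000

Burst at position 4, length 2


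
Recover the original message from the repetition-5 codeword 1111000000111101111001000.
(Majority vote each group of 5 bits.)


Groups: 11110, 00000, 11110, 11110, 01000
Majority votes: 10110

10110


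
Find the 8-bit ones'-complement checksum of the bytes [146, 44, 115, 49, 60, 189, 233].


Sum = 836 mod 256 = 68
Complement = 187

187


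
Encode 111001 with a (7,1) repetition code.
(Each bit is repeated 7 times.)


Each bit -> 7 copies

111111111111111111111000000000000001111111


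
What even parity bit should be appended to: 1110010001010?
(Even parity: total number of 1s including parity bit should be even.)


Number of 1s in data: 6
Parity bit: 0

0


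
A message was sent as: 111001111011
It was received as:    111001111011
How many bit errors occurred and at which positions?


XOR: 000000000000

0 errors (received matches sent)


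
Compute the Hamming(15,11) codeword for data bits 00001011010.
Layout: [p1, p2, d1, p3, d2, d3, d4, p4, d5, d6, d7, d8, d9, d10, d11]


Parity bits: p1=0, p2=0, p3=0, p4=0

000000001011010


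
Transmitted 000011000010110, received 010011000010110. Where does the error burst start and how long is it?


XOR: 010000000000000

Burst at position 1, length 1


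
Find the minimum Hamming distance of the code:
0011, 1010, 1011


Comparing all pairs, minimum distance: 1
Can detect 0 errors, correct 0 errors

1


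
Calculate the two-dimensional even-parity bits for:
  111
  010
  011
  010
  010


Row parities: 11011
Column parities: 110

Row P: 11011, Col P: 110, Corner: 0


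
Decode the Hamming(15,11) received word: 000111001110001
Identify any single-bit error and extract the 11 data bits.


Syndrome = 0: no error detected

Data: 01101110001 (no errors)


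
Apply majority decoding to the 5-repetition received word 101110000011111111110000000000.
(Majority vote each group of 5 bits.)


Groups: 10111, 00000, 11111, 11111, 00000, 00000
Majority votes: 101100

101100


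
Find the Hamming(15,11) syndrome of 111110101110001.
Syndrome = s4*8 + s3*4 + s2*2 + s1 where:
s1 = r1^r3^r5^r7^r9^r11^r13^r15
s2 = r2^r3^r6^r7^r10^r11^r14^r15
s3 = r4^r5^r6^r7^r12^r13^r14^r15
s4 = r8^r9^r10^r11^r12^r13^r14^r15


s1=1, s2=0, s3=0, s4=0

Syndrome = 1 (error at position 1)


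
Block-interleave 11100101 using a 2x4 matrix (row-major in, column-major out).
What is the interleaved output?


Matrix:
  1110
  0101
Read columns: 10111001

10111001


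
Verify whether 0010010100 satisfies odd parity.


Number of 1s: 3

Yes, parity is correct (3 ones)


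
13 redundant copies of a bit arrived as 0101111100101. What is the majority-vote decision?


Ones: 8 out of 13
Threshold: 7

1 (8/13 voted 1)


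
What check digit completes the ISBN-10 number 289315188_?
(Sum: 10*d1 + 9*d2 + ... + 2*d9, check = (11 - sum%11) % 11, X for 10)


Weighted sum: 260
260 mod 11 = 7

Check digit: 4


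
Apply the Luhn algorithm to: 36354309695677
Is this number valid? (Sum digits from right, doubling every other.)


Luhn sum = 74
74 mod 10 = 4

Invalid (Luhn sum mod 10 = 4)


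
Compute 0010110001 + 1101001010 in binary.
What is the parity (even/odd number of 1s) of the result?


0010110001 = 177
1101001010 = 842
Sum = 1019 = 1111111011
1s count = 9

odd parity (9 ones in 1111111011)


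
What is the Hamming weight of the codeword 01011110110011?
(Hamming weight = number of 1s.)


Counting 1s in 01011110110011

9


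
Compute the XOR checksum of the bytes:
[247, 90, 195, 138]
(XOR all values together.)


XOR chain: 247 ^ 90 ^ 195 ^ 138 = 228

228


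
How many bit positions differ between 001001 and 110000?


XOR: 111001
Count of 1s: 4

4


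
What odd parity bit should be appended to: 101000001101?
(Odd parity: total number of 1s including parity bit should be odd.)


Number of 1s in data: 5
Parity bit: 0

0


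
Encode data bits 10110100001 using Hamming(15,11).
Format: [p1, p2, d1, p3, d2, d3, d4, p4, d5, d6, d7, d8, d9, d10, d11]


Parity bits: p1=1, p2=1, p3=1, p4=0

111101100100001


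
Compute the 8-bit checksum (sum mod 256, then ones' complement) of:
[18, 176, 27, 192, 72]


Sum = 485 mod 256 = 229
Complement = 26

26


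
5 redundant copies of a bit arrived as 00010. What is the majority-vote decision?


Ones: 1 out of 5
Threshold: 3

0 (1/5 voted 1)


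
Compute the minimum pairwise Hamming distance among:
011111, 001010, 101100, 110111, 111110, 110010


Comparing all pairs, minimum distance: 2
Can detect 1 errors, correct 0 errors

2


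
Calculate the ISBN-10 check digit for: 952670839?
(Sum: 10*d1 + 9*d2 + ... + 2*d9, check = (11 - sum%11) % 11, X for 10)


Weighted sum: 294
294 mod 11 = 8

Check digit: 3


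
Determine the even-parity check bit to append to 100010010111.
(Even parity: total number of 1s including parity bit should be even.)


Number of 1s in data: 6
Parity bit: 0

0


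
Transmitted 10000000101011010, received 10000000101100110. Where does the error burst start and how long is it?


XOR: 00000000000111100

Burst at position 11, length 4


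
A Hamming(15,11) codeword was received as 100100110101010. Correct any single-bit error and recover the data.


Syndrome = 2: error at position 2

Data: 00010101010 (corrected bit 2)


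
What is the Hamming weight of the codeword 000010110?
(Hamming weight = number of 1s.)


Counting 1s in 000010110

3


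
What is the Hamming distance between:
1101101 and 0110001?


XOR: 1011100
Count of 1s: 4

4


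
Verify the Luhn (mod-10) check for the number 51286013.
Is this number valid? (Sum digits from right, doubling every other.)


Luhn sum = 22
22 mod 10 = 2

Invalid (Luhn sum mod 10 = 2)


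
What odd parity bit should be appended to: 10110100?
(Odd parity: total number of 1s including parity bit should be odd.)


Number of 1s in data: 4
Parity bit: 1

1


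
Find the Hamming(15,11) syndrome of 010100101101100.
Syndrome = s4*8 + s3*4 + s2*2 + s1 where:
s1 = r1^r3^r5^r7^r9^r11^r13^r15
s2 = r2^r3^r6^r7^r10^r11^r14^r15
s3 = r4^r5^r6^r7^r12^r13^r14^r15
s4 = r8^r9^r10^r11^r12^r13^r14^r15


s1=1, s2=1, s3=0, s4=0

Syndrome = 3 (error at position 3)


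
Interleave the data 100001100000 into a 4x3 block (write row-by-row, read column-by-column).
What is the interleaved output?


Matrix:
  100
  001
  100
  000
Read columns: 101000000100

101000000100


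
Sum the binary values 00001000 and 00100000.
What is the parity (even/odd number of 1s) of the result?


00001000 = 8
00100000 = 32
Sum = 40 = 101000
1s count = 2

even parity (2 ones in 101000)


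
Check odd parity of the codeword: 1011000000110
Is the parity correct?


Number of 1s: 5

Yes, parity is correct (5 ones)


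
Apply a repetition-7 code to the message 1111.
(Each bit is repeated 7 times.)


Each bit -> 7 copies

1111111111111111111111111111


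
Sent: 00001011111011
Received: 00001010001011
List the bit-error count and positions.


XOR: 00000001110000

3 error(s) at position(s): 7, 8, 9


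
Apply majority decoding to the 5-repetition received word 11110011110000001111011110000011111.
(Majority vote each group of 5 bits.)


Groups: 11110, 01111, 00000, 01111, 01111, 00000, 11111
Majority votes: 1101101

1101101


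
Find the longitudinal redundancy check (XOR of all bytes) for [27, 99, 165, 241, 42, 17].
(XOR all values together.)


XOR chain: 27 ^ 99 ^ 165 ^ 241 ^ 42 ^ 17 = 23

23


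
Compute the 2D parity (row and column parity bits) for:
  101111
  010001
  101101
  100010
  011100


Row parities: 10001
Column parities: 101101

Row P: 10001, Col P: 101101, Corner: 0


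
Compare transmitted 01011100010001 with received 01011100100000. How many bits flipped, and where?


XOR: 00000000110001

3 error(s) at position(s): 8, 9, 13


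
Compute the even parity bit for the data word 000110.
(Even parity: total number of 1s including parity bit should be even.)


Number of 1s in data: 2
Parity bit: 0

0


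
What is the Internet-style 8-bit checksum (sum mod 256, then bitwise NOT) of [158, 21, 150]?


Sum = 329 mod 256 = 73
Complement = 182

182


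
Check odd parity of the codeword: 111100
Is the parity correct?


Number of 1s: 4

No, parity error (4 ones)


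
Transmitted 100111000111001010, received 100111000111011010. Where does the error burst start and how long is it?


XOR: 000000000000010000

Burst at position 13, length 1


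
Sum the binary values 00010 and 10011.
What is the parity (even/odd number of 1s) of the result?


00010 = 2
10011 = 19
Sum = 21 = 10101
1s count = 3

odd parity (3 ones in 10101)


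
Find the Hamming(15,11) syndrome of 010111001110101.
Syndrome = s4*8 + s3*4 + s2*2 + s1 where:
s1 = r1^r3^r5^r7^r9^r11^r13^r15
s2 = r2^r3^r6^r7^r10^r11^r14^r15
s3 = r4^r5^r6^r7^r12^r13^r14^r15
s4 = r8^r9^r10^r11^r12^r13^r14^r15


s1=1, s2=1, s3=1, s4=1

Syndrome = 15 (error at position 15)


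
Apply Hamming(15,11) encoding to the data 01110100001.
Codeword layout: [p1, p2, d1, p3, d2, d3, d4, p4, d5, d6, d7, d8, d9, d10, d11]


Parity bits: p1=1, p2=0, p3=0, p4=0

100011100100001


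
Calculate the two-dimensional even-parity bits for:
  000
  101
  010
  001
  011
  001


Row parities: 001101
Column parities: 100

Row P: 001101, Col P: 100, Corner: 1


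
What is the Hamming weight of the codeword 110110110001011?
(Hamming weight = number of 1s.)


Counting 1s in 110110110001011

9


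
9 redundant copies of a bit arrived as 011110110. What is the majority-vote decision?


Ones: 6 out of 9
Threshold: 5

1 (6/9 voted 1)


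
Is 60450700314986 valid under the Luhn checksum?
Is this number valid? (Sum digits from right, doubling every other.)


Luhn sum = 60
60 mod 10 = 0

Valid (Luhn sum mod 10 = 0)


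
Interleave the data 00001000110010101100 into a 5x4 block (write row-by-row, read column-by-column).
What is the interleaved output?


Matrix:
  0000
  1000
  1100
  1010
  1100
Read columns: 01111001010001000000

01111001010001000000


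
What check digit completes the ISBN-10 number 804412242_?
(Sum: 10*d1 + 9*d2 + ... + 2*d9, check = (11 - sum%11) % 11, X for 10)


Weighted sum: 180
180 mod 11 = 4

Check digit: 7


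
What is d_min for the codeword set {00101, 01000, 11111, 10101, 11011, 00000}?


Comparing all pairs, minimum distance: 1
Can detect 0 errors, correct 0 errors

1


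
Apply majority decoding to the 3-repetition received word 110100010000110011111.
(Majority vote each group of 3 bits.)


Groups: 110, 100, 010, 000, 110, 011, 111
Majority votes: 1000111

1000111


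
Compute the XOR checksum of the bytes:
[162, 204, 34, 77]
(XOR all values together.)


XOR chain: 162 ^ 204 ^ 34 ^ 77 = 1

1


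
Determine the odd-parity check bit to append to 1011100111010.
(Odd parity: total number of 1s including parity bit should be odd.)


Number of 1s in data: 8
Parity bit: 1

1


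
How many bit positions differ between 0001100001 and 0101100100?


XOR: 0100000101
Count of 1s: 3

3


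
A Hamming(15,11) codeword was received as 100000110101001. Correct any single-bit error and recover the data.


Syndrome = 7: error at position 7

Data: 00000101001 (corrected bit 7)


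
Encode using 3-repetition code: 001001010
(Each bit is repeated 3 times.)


Each bit -> 3 copies

000000111000000111000111000


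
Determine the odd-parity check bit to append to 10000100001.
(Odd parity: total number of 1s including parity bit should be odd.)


Number of 1s in data: 3
Parity bit: 0

0


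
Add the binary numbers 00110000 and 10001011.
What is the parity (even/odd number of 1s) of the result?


00110000 = 48
10001011 = 139
Sum = 187 = 10111011
1s count = 6

even parity (6 ones in 10111011)


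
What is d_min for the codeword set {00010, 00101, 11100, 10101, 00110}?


Comparing all pairs, minimum distance: 1
Can detect 0 errors, correct 0 errors

1


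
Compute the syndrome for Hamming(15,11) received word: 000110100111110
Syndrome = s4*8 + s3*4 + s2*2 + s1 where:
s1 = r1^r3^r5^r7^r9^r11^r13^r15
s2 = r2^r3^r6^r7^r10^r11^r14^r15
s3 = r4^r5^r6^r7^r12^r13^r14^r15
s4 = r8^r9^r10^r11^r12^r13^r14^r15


s1=0, s2=0, s3=0, s4=1

Syndrome = 8 (error at position 8)


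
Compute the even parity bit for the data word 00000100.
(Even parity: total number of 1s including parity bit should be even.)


Number of 1s in data: 1
Parity bit: 1

1


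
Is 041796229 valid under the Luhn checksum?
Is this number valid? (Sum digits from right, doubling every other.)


Luhn sum = 41
41 mod 10 = 1

Invalid (Luhn sum mod 10 = 1)


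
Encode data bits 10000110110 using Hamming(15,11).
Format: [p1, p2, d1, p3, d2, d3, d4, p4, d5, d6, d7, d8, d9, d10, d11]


Parity bits: p1=1, p2=0, p3=0, p4=0

101000000110110


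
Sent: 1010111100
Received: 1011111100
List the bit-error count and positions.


XOR: 0001000000

1 error(s) at position(s): 3


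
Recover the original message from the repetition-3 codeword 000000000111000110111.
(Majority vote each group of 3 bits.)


Groups: 000, 000, 000, 111, 000, 110, 111
Majority votes: 0001011

0001011


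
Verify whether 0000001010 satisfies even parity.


Number of 1s: 2

Yes, parity is correct (2 ones)


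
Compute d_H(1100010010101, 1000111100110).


XOR: 0100101110011
Count of 1s: 7

7


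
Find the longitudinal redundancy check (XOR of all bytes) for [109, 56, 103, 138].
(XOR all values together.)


XOR chain: 109 ^ 56 ^ 103 ^ 138 = 184

184


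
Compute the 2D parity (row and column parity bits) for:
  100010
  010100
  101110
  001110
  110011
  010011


Row parities: 000101
Column parities: 110110

Row P: 000101, Col P: 110110, Corner: 0


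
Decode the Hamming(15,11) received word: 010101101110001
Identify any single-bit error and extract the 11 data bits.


Syndrome = 0: no error detected

Data: 00111110001 (no errors)


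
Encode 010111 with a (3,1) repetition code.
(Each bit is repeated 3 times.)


Each bit -> 3 copies

000111000111111111


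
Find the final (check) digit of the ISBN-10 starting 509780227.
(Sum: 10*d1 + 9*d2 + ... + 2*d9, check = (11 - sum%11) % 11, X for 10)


Weighted sum: 247
247 mod 11 = 5

Check digit: 6


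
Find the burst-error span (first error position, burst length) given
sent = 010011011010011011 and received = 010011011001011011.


XOR: 000000000011000000

Burst at position 10, length 2


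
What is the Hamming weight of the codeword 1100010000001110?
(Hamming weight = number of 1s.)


Counting 1s in 1100010000001110

6


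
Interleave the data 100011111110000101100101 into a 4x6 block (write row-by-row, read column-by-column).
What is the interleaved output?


Matrix:
  100011
  111110
  000101
  100101
Read columns: 110101000100011111001011

110101000100011111001011


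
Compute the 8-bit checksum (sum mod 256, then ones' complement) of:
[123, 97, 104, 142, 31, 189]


Sum = 686 mod 256 = 174
Complement = 81

81


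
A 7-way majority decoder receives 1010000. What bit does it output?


Ones: 2 out of 7
Threshold: 4

0 (2/7 voted 1)


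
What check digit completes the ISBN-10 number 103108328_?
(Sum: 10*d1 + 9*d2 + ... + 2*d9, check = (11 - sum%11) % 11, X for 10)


Weighted sum: 115
115 mod 11 = 5

Check digit: 6


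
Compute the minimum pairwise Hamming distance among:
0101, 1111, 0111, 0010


Comparing all pairs, minimum distance: 1
Can detect 0 errors, correct 0 errors

1


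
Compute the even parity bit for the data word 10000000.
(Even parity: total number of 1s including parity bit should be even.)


Number of 1s in data: 1
Parity bit: 1

1


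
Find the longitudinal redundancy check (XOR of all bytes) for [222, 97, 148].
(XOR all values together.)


XOR chain: 222 ^ 97 ^ 148 = 43

43


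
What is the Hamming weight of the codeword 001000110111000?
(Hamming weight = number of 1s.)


Counting 1s in 001000110111000

6


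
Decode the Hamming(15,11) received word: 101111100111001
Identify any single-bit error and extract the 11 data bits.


Syndrome = 0: no error detected

Data: 11110111001 (no errors)


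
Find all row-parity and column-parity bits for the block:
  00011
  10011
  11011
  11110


Row parities: 0100
Column parities: 10101

Row P: 0100, Col P: 10101, Corner: 1


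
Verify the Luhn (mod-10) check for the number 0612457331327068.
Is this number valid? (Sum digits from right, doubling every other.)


Luhn sum = 62
62 mod 10 = 2

Invalid (Luhn sum mod 10 = 2)


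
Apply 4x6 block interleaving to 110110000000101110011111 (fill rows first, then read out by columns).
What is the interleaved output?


Matrix:
  110110
  000000
  101110
  011111
Read columns: 101010010011101110110001

101010010011101110110001


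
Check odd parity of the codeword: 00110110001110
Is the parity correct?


Number of 1s: 7

Yes, parity is correct (7 ones)


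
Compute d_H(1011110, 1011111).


XOR: 0000001
Count of 1s: 1

1


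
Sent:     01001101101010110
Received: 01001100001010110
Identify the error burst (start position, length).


XOR: 00000001100000000

Burst at position 7, length 2


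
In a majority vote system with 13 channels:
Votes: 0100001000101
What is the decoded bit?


Ones: 4 out of 13
Threshold: 7

0 (4/13 voted 1)


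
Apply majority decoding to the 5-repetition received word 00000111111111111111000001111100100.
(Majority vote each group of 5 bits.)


Groups: 00000, 11111, 11111, 11111, 00000, 11111, 00100
Majority votes: 0111010

0111010


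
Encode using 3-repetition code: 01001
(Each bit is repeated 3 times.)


Each bit -> 3 copies

000111000000111


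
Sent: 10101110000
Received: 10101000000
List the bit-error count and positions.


XOR: 00000110000

2 error(s) at position(s): 5, 6


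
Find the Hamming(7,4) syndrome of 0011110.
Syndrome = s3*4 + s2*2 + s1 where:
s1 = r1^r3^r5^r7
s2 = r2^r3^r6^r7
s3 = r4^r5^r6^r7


s1=0, s2=0, s3=1

Syndrome = 4 (error at position 4)


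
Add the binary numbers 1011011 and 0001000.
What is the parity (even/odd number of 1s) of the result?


1011011 = 91
0001000 = 8
Sum = 99 = 1100011
1s count = 4

even parity (4 ones in 1100011)


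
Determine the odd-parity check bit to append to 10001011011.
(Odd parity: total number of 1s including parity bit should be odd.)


Number of 1s in data: 6
Parity bit: 1

1


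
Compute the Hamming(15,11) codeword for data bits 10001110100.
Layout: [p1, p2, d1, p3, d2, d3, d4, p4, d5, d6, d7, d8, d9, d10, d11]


Parity bits: p1=0, p2=1, p3=1, p4=0

011100001110100


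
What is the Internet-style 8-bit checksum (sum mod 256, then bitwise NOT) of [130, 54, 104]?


Sum = 288 mod 256 = 32
Complement = 223

223


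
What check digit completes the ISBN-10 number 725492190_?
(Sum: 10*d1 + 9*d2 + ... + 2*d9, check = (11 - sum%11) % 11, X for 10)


Weighted sum: 251
251 mod 11 = 9

Check digit: 2


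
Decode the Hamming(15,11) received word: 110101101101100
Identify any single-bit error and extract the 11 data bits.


Syndrome = 4: error at position 4

Data: 00111101100 (corrected bit 4)


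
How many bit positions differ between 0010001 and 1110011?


XOR: 1100010
Count of 1s: 3

3


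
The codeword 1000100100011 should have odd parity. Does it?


Number of 1s: 5

Yes, parity is correct (5 ones)


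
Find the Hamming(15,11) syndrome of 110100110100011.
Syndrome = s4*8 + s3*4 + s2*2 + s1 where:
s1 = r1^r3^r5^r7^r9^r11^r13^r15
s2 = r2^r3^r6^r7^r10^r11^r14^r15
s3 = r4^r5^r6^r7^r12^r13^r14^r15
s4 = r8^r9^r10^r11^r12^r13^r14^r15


s1=1, s2=1, s3=0, s4=0

Syndrome = 3 (error at position 3)


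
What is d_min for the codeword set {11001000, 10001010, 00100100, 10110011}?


Comparing all pairs, minimum distance: 2
Can detect 1 errors, correct 0 errors

2


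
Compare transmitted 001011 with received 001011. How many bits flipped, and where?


XOR: 000000

0 errors (received matches sent)


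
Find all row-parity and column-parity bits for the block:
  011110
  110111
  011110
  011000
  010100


Row parities: 01000
Column parities: 111011

Row P: 01000, Col P: 111011, Corner: 1


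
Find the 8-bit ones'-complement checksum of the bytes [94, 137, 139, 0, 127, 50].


Sum = 547 mod 256 = 35
Complement = 220

220


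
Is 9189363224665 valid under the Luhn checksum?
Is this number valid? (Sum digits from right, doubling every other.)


Luhn sum = 65
65 mod 10 = 5

Invalid (Luhn sum mod 10 = 5)


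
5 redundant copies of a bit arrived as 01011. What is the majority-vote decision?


Ones: 3 out of 5
Threshold: 3

1 (3/5 voted 1)


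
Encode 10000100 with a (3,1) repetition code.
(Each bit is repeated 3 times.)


Each bit -> 3 copies

111000000000000111000000


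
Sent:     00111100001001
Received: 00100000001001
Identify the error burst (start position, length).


XOR: 00011100000000

Burst at position 3, length 3


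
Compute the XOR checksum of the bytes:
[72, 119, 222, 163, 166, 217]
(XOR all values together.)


XOR chain: 72 ^ 119 ^ 222 ^ 163 ^ 166 ^ 217 = 61

61


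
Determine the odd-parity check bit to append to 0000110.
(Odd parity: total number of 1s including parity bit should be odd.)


Number of 1s in data: 2
Parity bit: 1

1


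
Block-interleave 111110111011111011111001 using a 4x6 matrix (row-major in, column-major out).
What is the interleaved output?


Matrix:
  111110
  111011
  111011
  111001
Read columns: 111111111111100011100111

111111111111100011100111


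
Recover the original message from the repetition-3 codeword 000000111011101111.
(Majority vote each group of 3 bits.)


Groups: 000, 000, 111, 011, 101, 111
Majority votes: 001111

001111


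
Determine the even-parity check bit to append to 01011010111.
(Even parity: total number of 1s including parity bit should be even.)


Number of 1s in data: 7
Parity bit: 1

1


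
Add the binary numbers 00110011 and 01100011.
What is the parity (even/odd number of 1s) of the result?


00110011 = 51
01100011 = 99
Sum = 150 = 10010110
1s count = 4

even parity (4 ones in 10010110)


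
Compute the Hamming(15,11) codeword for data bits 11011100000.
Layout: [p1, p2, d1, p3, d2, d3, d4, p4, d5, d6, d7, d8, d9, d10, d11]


Parity bits: p1=0, p2=1, p3=0, p4=0

011010101100000


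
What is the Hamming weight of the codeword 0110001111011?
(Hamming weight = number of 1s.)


Counting 1s in 0110001111011

8


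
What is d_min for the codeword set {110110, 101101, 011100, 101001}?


Comparing all pairs, minimum distance: 1
Can detect 0 errors, correct 0 errors

1


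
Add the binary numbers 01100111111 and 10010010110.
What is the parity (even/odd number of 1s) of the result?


01100111111 = 831
10010010110 = 1174
Sum = 2005 = 11111010101
1s count = 8

even parity (8 ones in 11111010101)


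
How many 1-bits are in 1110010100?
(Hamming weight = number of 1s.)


Counting 1s in 1110010100

5


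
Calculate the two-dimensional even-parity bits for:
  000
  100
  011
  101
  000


Row parities: 01000
Column parities: 010

Row P: 01000, Col P: 010, Corner: 1


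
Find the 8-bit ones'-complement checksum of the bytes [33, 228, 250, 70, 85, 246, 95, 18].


Sum = 1025 mod 256 = 1
Complement = 254

254


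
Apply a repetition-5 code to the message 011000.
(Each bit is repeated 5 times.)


Each bit -> 5 copies

000001111111111000000000000000


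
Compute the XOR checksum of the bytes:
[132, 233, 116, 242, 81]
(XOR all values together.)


XOR chain: 132 ^ 233 ^ 116 ^ 242 ^ 81 = 186

186


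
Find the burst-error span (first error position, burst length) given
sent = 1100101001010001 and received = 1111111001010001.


XOR: 0011010000000000

Burst at position 2, length 4


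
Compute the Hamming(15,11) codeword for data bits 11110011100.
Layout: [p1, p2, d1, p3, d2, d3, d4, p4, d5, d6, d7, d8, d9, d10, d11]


Parity bits: p1=1, p2=0, p3=1, p4=1

101111110011100


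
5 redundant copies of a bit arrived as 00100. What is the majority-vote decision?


Ones: 1 out of 5
Threshold: 3

0 (1/5 voted 1)


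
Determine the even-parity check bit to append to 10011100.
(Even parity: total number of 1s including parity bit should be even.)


Number of 1s in data: 4
Parity bit: 0

0


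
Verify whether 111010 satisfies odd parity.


Number of 1s: 4

No, parity error (4 ones)


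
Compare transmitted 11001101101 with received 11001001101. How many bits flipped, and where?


XOR: 00000100000

1 error(s) at position(s): 5


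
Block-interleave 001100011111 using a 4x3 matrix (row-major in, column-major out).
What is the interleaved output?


Matrix:
  001
  100
  011
  111
Read columns: 010100111011

010100111011


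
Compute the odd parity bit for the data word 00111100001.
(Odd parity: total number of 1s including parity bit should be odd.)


Number of 1s in data: 5
Parity bit: 0

0


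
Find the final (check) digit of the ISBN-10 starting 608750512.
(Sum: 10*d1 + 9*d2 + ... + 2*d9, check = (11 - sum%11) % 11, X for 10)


Weighted sum: 230
230 mod 11 = 10

Check digit: 1


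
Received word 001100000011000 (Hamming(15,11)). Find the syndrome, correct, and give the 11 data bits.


Syndrome = 0: no error detected

Data: 10000011000 (no errors)


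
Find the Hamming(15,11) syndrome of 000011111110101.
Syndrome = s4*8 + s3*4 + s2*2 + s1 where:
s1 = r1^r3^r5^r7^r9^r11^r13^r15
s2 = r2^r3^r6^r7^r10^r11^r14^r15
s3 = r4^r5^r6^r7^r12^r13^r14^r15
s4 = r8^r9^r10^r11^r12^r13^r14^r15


s1=0, s2=1, s3=1, s4=0

Syndrome = 6 (error at position 6)


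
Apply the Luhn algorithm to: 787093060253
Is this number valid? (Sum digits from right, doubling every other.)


Luhn sum = 42
42 mod 10 = 2

Invalid (Luhn sum mod 10 = 2)


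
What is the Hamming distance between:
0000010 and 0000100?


XOR: 0000110
Count of 1s: 2

2


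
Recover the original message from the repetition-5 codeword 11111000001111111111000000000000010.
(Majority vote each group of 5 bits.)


Groups: 11111, 00000, 11111, 11111, 00000, 00000, 00010
Majority votes: 1011000

1011000


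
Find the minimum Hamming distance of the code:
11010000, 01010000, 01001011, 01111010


Comparing all pairs, minimum distance: 1
Can detect 0 errors, correct 0 errors

1


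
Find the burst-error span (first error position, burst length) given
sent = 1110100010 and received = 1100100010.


XOR: 0010000000

Burst at position 2, length 1


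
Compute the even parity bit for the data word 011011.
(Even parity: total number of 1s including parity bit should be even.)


Number of 1s in data: 4
Parity bit: 0

0


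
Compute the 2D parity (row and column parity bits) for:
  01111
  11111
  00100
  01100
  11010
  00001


Row parities: 011011
Column parities: 00011

Row P: 011011, Col P: 00011, Corner: 0


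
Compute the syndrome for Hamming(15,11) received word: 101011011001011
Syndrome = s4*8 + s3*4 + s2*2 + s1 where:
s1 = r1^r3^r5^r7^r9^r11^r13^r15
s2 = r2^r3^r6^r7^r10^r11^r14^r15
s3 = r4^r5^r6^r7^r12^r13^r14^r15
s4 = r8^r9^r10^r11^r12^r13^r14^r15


s1=1, s2=0, s3=1, s4=1

Syndrome = 13 (error at position 13)


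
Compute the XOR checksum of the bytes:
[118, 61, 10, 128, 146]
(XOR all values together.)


XOR chain: 118 ^ 61 ^ 10 ^ 128 ^ 146 = 83

83


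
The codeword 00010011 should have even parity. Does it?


Number of 1s: 3

No, parity error (3 ones)


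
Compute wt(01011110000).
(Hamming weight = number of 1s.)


Counting 1s in 01011110000

5


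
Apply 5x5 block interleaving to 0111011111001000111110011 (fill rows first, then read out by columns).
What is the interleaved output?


Matrix:
  01110
  11111
  00100
  01111
  10011
Read columns: 0100111010111101101101011

0100111010111101101101011


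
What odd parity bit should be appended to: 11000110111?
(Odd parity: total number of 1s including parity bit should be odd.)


Number of 1s in data: 7
Parity bit: 0

0


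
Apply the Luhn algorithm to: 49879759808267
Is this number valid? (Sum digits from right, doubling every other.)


Luhn sum = 83
83 mod 10 = 3

Invalid (Luhn sum mod 10 = 3)


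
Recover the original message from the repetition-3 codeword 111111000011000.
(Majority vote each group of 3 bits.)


Groups: 111, 111, 000, 011, 000
Majority votes: 11010

11010


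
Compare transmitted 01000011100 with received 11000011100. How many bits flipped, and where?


XOR: 10000000000

1 error(s) at position(s): 0


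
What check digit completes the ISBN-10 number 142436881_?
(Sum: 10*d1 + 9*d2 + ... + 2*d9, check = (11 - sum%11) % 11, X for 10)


Weighted sum: 196
196 mod 11 = 9

Check digit: 2


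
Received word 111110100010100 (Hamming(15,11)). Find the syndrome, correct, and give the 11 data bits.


Syndrome = 0: no error detected

Data: 11010010100 (no errors)


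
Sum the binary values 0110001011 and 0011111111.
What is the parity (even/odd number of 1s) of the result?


0110001011 = 395
0011111111 = 255
Sum = 650 = 1010001010
1s count = 4

even parity (4 ones in 1010001010)


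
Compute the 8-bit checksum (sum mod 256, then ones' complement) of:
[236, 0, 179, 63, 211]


Sum = 689 mod 256 = 177
Complement = 78

78


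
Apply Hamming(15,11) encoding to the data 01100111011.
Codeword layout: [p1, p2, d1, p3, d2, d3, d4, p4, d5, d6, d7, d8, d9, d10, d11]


Parity bits: p1=1, p2=1, p3=1, p4=1

110111010111011


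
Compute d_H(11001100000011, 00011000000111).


XOR: 11010100000100
Count of 1s: 5

5


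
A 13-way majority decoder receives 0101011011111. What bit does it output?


Ones: 9 out of 13
Threshold: 7

1 (9/13 voted 1)


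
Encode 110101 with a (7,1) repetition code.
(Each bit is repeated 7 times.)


Each bit -> 7 copies

111111111111110000000111111100000001111111


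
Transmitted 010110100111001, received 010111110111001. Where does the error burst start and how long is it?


XOR: 000001010000000

Burst at position 5, length 3


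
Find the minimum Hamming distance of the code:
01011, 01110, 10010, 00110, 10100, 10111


Comparing all pairs, minimum distance: 1
Can detect 0 errors, correct 0 errors

1


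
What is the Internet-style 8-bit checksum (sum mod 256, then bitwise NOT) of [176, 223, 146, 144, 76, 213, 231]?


Sum = 1209 mod 256 = 185
Complement = 70

70


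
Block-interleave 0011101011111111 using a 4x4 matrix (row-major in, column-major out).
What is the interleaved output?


Matrix:
  0011
  1010
  1111
  1111
Read columns: 0111001111111011

0111001111111011


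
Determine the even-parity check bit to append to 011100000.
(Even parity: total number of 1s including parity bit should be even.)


Number of 1s in data: 3
Parity bit: 1

1


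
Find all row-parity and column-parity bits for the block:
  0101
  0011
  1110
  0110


Row parities: 0010
Column parities: 1110

Row P: 0010, Col P: 1110, Corner: 1


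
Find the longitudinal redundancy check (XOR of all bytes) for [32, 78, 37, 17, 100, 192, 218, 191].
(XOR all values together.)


XOR chain: 32 ^ 78 ^ 37 ^ 17 ^ 100 ^ 192 ^ 218 ^ 191 = 155

155


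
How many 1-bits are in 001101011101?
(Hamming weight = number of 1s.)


Counting 1s in 001101011101

7


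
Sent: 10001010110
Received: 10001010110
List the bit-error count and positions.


XOR: 00000000000

0 errors (received matches sent)


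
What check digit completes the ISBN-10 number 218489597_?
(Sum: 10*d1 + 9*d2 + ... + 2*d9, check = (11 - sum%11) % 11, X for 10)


Weighted sum: 275
275 mod 11 = 0

Check digit: 0


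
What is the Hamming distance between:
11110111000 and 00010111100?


XOR: 11100000100
Count of 1s: 4

4


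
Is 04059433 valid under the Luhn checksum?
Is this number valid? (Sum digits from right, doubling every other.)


Luhn sum = 31
31 mod 10 = 1

Invalid (Luhn sum mod 10 = 1)


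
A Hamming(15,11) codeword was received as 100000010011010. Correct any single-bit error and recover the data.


Syndrome = 0: no error detected

Data: 00000011010 (no errors)


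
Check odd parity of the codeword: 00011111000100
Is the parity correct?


Number of 1s: 6

No, parity error (6 ones)


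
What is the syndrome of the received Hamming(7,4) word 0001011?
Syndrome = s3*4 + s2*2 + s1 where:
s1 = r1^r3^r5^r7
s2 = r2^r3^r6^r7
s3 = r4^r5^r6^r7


s1=1, s2=0, s3=1

Syndrome = 5 (error at position 5)


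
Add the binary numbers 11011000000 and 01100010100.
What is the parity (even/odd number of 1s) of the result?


11011000000 = 1728
01100010100 = 788
Sum = 2516 = 100111010100
1s count = 6

even parity (6 ones in 100111010100)


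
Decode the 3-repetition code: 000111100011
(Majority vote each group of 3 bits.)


Groups: 000, 111, 100, 011
Majority votes: 0101

0101


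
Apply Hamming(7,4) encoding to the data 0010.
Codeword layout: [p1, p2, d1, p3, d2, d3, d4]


Parity bits: p1=0, p2=1, p3=1

0101010


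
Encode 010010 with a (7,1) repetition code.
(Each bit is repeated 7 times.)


Each bit -> 7 copies

000000011111110000000000000011111110000000


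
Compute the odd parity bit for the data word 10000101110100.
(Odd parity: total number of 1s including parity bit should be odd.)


Number of 1s in data: 6
Parity bit: 1

1


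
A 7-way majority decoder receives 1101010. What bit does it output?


Ones: 4 out of 7
Threshold: 4

1 (4/7 voted 1)


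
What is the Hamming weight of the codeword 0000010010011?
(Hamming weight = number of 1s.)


Counting 1s in 0000010010011

4


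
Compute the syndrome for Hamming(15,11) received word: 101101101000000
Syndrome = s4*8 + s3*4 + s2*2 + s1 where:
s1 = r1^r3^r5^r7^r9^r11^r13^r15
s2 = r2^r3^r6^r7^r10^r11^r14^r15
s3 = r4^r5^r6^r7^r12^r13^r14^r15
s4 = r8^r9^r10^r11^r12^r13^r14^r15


s1=0, s2=1, s3=1, s4=1

Syndrome = 14 (error at position 14)


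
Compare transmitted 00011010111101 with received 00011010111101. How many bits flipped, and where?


XOR: 00000000000000

0 errors (received matches sent)


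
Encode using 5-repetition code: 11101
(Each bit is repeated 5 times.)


Each bit -> 5 copies

1111111111111110000011111


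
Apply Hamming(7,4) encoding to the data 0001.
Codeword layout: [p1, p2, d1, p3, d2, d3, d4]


Parity bits: p1=1, p2=1, p3=1

1101001


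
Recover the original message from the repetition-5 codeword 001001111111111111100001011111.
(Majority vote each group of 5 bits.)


Groups: 00100, 11111, 11111, 11110, 00010, 11111
Majority votes: 011101

011101


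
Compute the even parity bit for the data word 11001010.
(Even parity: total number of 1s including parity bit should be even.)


Number of 1s in data: 4
Parity bit: 0

0


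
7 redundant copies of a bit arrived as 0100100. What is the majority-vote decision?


Ones: 2 out of 7
Threshold: 4

0 (2/7 voted 1)


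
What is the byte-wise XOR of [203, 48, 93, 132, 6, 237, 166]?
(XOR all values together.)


XOR chain: 203 ^ 48 ^ 93 ^ 132 ^ 6 ^ 237 ^ 166 = 111

111


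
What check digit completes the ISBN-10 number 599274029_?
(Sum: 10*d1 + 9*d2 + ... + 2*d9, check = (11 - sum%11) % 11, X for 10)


Weighted sum: 303
303 mod 11 = 6

Check digit: 5


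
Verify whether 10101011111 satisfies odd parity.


Number of 1s: 8

No, parity error (8 ones)


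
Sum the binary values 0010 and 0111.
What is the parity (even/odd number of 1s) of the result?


0010 = 2
0111 = 7
Sum = 9 = 1001
1s count = 2

even parity (2 ones in 1001)


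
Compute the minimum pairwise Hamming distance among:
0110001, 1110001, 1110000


Comparing all pairs, minimum distance: 1
Can detect 0 errors, correct 0 errors

1


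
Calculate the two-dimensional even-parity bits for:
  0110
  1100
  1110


Row parities: 001
Column parities: 0100

Row P: 001, Col P: 0100, Corner: 1


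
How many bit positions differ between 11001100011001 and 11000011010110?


XOR: 00001111001111
Count of 1s: 8

8


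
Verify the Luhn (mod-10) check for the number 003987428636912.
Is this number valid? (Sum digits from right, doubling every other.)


Luhn sum = 63
63 mod 10 = 3

Invalid (Luhn sum mod 10 = 3)


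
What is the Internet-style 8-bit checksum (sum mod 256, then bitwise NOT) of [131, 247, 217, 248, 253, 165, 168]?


Sum = 1429 mod 256 = 149
Complement = 106

106


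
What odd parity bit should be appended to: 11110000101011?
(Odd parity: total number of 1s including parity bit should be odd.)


Number of 1s in data: 8
Parity bit: 1

1


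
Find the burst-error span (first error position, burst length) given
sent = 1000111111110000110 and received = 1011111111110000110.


XOR: 0011000000000000000

Burst at position 2, length 2


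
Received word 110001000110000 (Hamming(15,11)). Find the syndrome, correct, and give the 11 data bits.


Syndrome = 4: error at position 4

Data: 00100110000 (corrected bit 4)


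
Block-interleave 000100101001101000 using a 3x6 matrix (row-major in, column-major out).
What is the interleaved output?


Matrix:
  000100
  101001
  101000
Read columns: 011000011100000010

011000011100000010


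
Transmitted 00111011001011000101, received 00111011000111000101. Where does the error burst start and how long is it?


XOR: 00000000001100000000

Burst at position 10, length 2


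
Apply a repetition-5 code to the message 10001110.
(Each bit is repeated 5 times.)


Each bit -> 5 copies

1111100000000000000011111111111111100000
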